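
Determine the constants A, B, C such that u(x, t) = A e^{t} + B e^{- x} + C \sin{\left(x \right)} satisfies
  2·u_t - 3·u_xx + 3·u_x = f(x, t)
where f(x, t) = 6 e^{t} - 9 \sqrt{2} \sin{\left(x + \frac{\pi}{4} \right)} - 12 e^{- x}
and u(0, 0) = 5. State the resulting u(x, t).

Substitute the ansatz u = A e^{t} + B e^{- x} + C \sin{\left(x \right)} into the left-hand side.
Derivatives of the ansatz:
  u_t = A e^{t}
  u_xx = B e^{- x} - C \sin{\left(x \right)}
  u_x = - B e^{- x} + C \cos{\left(x \right)}
Term by term:
  2·u_t = 2 A e^{t}
  -3·u_xx = - 3 B e^{- x} + 3 C \sin{\left(x \right)}
  3·u_x = - 3 B e^{- x} + 3 C \cos{\left(x \right)}
So the left-hand side equals
  2 A e^{t} - 6 B e^{- x} + 3 C \sin{\left(x \right)} + 3 C \cos{\left(x \right)}
This must equal f(x, t) identically; expanded, f = 6 e^{t} - 9 \sin{\left(x \right)} - 9 \cos{\left(x \right)} - 12 e^{- x}.
Matching coefficients of the independent functions:
  [e^{t}]:  2 A = 6
  [e^{- x}]:  - 6 B = -12
  [\sin{\left(x \right)}, \cos{\left(x \right)}]:  3 C = -9
Solving: A = 3, B = 2, C = -3.
Check against the point condition:
  u(0, 0) = 5  ⟹  A + B = 5  ✓
Hence u(x, t) = 3 e^{t} - 3 \sin{\left(x \right)} + 2 e^{- x}.

Answer: u(x, t) = 3 e^{t} - 3 \sin{\left(x \right)} + 2 e^{- x}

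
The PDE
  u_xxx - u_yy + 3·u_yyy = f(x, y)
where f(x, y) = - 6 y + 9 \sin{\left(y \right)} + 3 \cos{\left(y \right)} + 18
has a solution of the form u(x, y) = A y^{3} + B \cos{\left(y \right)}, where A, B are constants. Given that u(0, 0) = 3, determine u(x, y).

Substitute the ansatz u = A y^{3} + B \cos{\left(y \right)} into the left-hand side.
Derivatives of the ansatz:
  u_xxx = 0
  u_yy = 6 A y - B \cos{\left(y \right)}
  u_yyy = 6 A + B \sin{\left(y \right)}
Term by term:
  u_xxx = 0
  -u_yy = - 6 A y + B \cos{\left(y \right)}
  3·u_yyy = 18 A + 3 B \sin{\left(y \right)}
So the left-hand side equals
  - 6 A y + 18 A + 3 B \sin{\left(y \right)} + B \cos{\left(y \right)}
This must equal f(x, y) = - 6 y + 9 \sin{\left(y \right)} + 3 \cos{\left(y \right)} + 18 identically.
Matching coefficients of the independent functions:
  [constant term]:  18 A = 18
  [y]:  - 6 A = -6
  [\sin{\left(y \right)}]:  3 B = 9
  [\cos{\left(y \right)}]:  B = 3
Solving: A = 1, B = 3.
Check against the point condition:
  u(0, 0) = 3  ⟹  B = 3  ✓
Hence u(x, y) = y^{3} + 3 \cos{\left(y \right)}.

Answer: u(x, y) = y^{3} + 3 \cos{\left(y \right)}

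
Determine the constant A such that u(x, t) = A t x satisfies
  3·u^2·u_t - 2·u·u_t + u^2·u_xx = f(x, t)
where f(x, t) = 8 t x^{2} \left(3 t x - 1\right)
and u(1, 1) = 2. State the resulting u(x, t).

Substitute the ansatz u = A t x into the left-hand side.
Derivatives of the ansatz:
  u_t = A x
  u_xx = 0
Term by term:
  3·u^2·u_t = 3 A^{3} t^{2} x^{3}
  -2·u·u_t = - 2 A^{2} t x^{2}
  u^2·u_xx = 0
So the left-hand side equals
  3 A^{3} t^{2} x^{3} - 2 A^{2} t x^{2}
This must equal f(x, t) identically; expanded, f = 24 t^{2} x^{3} - 8 t x^{2}.
Matching coefficients of the independent functions:
  [t x^{2}]:  - 2 A^{2} = -8
  [t^{2} x^{3}]:  3 A^{3} = 24
Solving: A = 2.
Check against the point condition:
  u(1, 1) = 2  ⟹  A = 2  ✓
Hence u(x, t) = 2 t x.

Answer: u(x, t) = 2 t x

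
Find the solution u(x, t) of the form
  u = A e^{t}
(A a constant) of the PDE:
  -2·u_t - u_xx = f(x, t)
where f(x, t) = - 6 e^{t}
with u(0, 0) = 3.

Substitute the ansatz u = A e^{t} into the left-hand side.
Derivatives of the ansatz:
  u_t = A e^{t}
  u_xx = 0
Term by term:
  -2·u_t = - 2 A e^{t}
  -u_xx = 0
So the left-hand side equals
  - 2 A e^{t}
This must equal f(x, t) = - 6 e^{t} identically.
Matching coefficients of the independent functions:
  [e^{t}]:  - 2 A = -6
Solving: A = 3.
Check against the point condition:
  u(0, 0) = 3  ⟹  A = 3  ✓
Hence u(x, t) = 3 e^{t}.

Answer: u(x, t) = 3 e^{t}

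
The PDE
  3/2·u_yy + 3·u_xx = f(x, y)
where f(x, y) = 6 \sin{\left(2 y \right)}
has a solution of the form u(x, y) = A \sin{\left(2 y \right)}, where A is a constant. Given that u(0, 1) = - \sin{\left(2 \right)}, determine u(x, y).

Substitute the ansatz u = A \sin{\left(2 y \right)} into the left-hand side.
Derivatives of the ansatz:
  u_yy = - 4 A \sin{\left(2 y \right)}
  u_xx = 0
Term by term:
  3/2·u_yy = - 6 A \sin{\left(2 y \right)}
  3·u_xx = 0
So the left-hand side equals
  - 6 A \sin{\left(2 y \right)}
This must equal f(x, y) = 6 \sin{\left(2 y \right)} identically.
Matching coefficients of the independent functions:
  [\sin{\left(2 y \right)}]:  - 6 A = 6
Solving: A = -1.
Check against the point condition:
  u(0, 1) = - \sin{\left(2 \right)}  ⟹  A \sin{\left(2 \right)} = - \sin{\left(2 \right)}  ✓
Hence u(x, y) = - \sin{\left(2 y \right)}.

Answer: u(x, y) = - \sin{\left(2 y \right)}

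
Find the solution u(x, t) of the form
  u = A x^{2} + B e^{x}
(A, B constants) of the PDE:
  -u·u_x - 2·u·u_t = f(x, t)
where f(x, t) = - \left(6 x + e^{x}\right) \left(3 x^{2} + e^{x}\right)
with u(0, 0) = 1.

Substitute the ansatz u = A x^{2} + B e^{x} into the left-hand side.
Derivatives of the ansatz:
  u_x = 2 A x + B e^{x}
  u_t = 0
Term by term:
  -u·u_x = - 2 A^{2} x^{3} - A B x^{2} e^{x} - 2 A B x e^{x} - B^{2} e^{2 x}
  -2·u·u_t = 0
So the left-hand side equals
  - 2 A^{2} x^{3} - A B x^{2} e^{x} - 2 A B x e^{x} - B^{2} e^{2 x}
This must equal f(x, t) identically; expanded, f = - 18 x^{3} - 3 x^{2} e^{x} - 6 x e^{x} - e^{2 x}.
Matching coefficients of the independent functions:
  [x^{3}]:  - 2 A^{2} = -18
  [x e^{x}]:  - 2 A B = -6
  [x^{2} e^{x}]:  - A B = -3
  [e^{2 x}]:  - B^{2} = -1
These equations allow (A, B) = (-3, -1) or (3, 1).
Impose the point condition(s):
  u(0, 0) = 1  ⟹  B = 1
Only A = 3, B = 1 satisfies everything.
Hence u(x, t) = 3 x^{2} + e^{x}.

Answer: u(x, t) = 3 x^{2} + e^{x}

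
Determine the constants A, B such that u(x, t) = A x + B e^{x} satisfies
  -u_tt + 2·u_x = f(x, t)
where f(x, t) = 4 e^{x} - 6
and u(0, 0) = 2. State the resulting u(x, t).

Substitute the ansatz u = A x + B e^{x} into the left-hand side.
Derivatives of the ansatz:
  u_tt = 0
  u_x = A + B e^{x}
Term by term:
  -u_tt = 0
  2·u_x = 2 A + 2 B e^{x}
So the left-hand side equals
  2 A + 2 B e^{x}
This must equal f(x, t) = 4 e^{x} - 6 identically.
Matching coefficients of the independent functions:
  [constant term]:  2 A = -6
  [e^{x}]:  2 B = 4
Solving: A = -3, B = 2.
Check against the point condition:
  u(0, 0) = 2  ⟹  B = 2  ✓
Hence u(x, t) = - 3 x + 2 e^{x}.

Answer: u(x, t) = - 3 x + 2 e^{x}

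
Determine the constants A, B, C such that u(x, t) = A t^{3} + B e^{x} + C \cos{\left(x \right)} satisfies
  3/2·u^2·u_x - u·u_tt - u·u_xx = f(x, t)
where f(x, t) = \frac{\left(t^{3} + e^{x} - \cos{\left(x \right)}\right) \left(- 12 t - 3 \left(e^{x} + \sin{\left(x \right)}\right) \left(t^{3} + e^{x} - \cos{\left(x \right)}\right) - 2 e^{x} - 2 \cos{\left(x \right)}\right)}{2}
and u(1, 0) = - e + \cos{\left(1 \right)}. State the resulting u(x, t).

Substitute the ansatz u = A t^{3} + B e^{x} + C \cos{\left(x \right)} into the left-hand side.
Derivatives of the ansatz:
  u_x = B e^{x} - C \sin{\left(x \right)}
  u_tt = 6 A t
  u_xx = B e^{x} - C \cos{\left(x \right)}
Term by term:
  3/2·u^2·u_x = \frac{3 A^{2} B t^{6} e^{x}}{2} - \frac{3 A^{2} C t^{6} \sin{\left(x \right)}}{2} + 3 A B^{2} t^{3} e^{2 x} - 3 A B C t^{3} e^{x} \sin{\left(x \right)} + 3 A B C t^{3} e^{x} \cos{\left(x \right)} - 3 A C^{2} t^{3} \sin{\left(x \right)} \cos{\left(x \right)} + \frac{3 B^{3} e^{3 x}}{2} - \frac{3 B^{2} C e^{2 x} \sin{\left(x \right)}}{2} + 3 B^{2} C e^{2 x} \cos{\left(x \right)} - 3 B C^{2} e^{x} \sin{\left(x \right)} \cos{\left(x \right)} + \frac{3 B C^{2} e^{x} \cos^{2}{\left(x \right)}}{2} - \frac{3 C^{3} \sin{\left(x \right)} \cos^{2}{\left(x \right)}}{2}
  -u·u_tt = - 6 A^{2} t^{4} - 6 A B t e^{x} - 6 A C t \cos{\left(x \right)}
  -u·u_xx = - A B t^{3} e^{x} + A C t^{3} \cos{\left(x \right)} - B^{2} e^{2 x} + C^{2} \cos^{2}{\left(x \right)}
So the left-hand side equals
  \frac{3 A^{2} B t^{6} e^{x}}{2} - \frac{3 A^{2} C t^{6} \sin{\left(x \right)}}{2} - 6 A^{2} t^{4} + 3 A B^{2} t^{3} e^{2 x} - 3 A B C t^{3} e^{x} \sin{\left(x \right)} + 3 A B C t^{3} e^{x} \cos{\left(x \right)} - A B t^{3} e^{x} - 6 A B t e^{x} - 3 A C^{2} t^{3} \sin{\left(x \right)} \cos{\left(x \right)} + A C t^{3} \cos{\left(x \right)} - 6 A C t \cos{\left(x \right)} + \frac{3 B^{3} e^{3 x}}{2} - \frac{3 B^{2} C e^{2 x} \sin{\left(x \right)}}{2} + 3 B^{2} C e^{2 x} \cos{\left(x \right)} - B^{2} e^{2 x} - 3 B C^{2} e^{x} \sin{\left(x \right)} \cos{\left(x \right)} + \frac{3 B C^{2} e^{x} \cos^{2}{\left(x \right)}}{2} - \frac{3 C^{3} \sin{\left(x \right)} \cos^{2}{\left(x \right)}}{2} + C^{2} \cos^{2}{\left(x \right)}
This must equal f(x, t) identically; expanded, f = - \frac{3 t^{6} e^{x}}{2} - \frac{3 t^{6} \sin{\left(x \right)}}{2} - 6 t^{4} - 3 t^{3} e^{2 x} - 3 t^{3} e^{x} \sin{\left(x \right)} + 3 t^{3} e^{x} \cos{\left(x \right)} - t^{3} e^{x} + 3 t^{3} \sin{\left(x \right)} \cos{\left(x \right)} - t^{3} \cos{\left(x \right)} - 6 t e^{x} + 6 t \cos{\left(x \right)} - \frac{3 e^{3 x}}{2} - \frac{3 e^{2 x} \sin{\left(x \right)}}{2} + 3 e^{2 x} \cos{\left(x \right)} - e^{2 x} + 3 e^{x} \sin{\left(x \right)} \cos{\left(x \right)} - \frac{3 e^{x} \cos^{2}{\left(x \right)}}{2} - \frac{3 \sin{\left(x \right)} \cos^{2}{\left(x \right)}}{2} + \cos^{2}{\left(x \right)}.
Matching coefficients of the independent functions:
(each divided by its leading coefficient; functions giving the same equation are listed together)
  [t^{4}]:  A^{2} - 1 = 0
  [t e^{x}, t^{3} e^{x}]:  A B - 1 = 0
  [t \cos{\left(x \right)}, t^{3} \cos{\left(x \right)}]:  A C + 1 = 0
  [t^{3} e^{2 x}]:  A B^{2} + 1 = 0
  [t^{6} e^{x}]:  A^{2} B + 1 = 0
  [t^{6} \sin{\left(x \right)}]:  A^{2} C - 1 = 0
  [e^{x} \cos^{2}{\left(x \right)}, e^{x} \sin{\left(x \right)} \cos{\left(x \right)}]:  B C^{2} + 1 = 0
  [e^{2 x} \sin{\left(x \right)}, e^{2 x} \cos{\left(x \right)}]:  B^{2} C - 1 = 0
  [\sin{\left(x \right)} \cos^{2}{\left(x \right)}]:  C^{3} - 1 = 0
  [t^{3} e^{x} \sin{\left(x \right)}, t^{3} e^{x} \cos{\left(x \right)}]:  A B C - 1 = 0
  [t^{3} \sin{\left(x \right)} \cos{\left(x \right)}]:  A C^{2} + 1 = 0
  [e^{2 x}]:  B^{2} - 1 = 0
  [e^{3 x}]:  B^{3} + 1 = 0
  [\cos^{2}{\left(x \right)}]:  C^{2} - 1 = 0
Solving: A = -1, B = -1, C = 1.
Check against the point condition:
  u(1, 0) = - e + \cos{\left(1 \right)}  ⟹  e B + C \cos{\left(1 \right)} = - e + \cos{\left(1 \right)}  ✓
Hence u(x, t) = - t^{3} - e^{x} + \cos{\left(x \right)}.

Answer: u(x, t) = - t^{3} - e^{x} + \cos{\left(x \right)}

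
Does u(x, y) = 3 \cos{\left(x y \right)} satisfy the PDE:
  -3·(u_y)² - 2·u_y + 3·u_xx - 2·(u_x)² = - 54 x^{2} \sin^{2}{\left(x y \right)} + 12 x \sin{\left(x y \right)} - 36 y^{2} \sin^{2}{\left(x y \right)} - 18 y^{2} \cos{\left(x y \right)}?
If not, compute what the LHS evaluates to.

Evaluate each term of the left-hand side for u = 3 \cos{\left(x y \right)}.
Derivatives:
  u_y = - 3 x \sin{\left(x y \right)}
  u_xx = - 3 y^{2} \cos{\left(x y \right)}
  u_x = - 3 y \sin{\left(x y \right)}
Terms:
  -3·(u_y)² = - 27 x^{2} \sin^{2}{\left(x y \right)}
  -2·u_y = 6 x \sin{\left(x y \right)}
  3·u_xx = - 9 y^{2} \cos{\left(x y \right)}
  -2·(u_x)² = - 18 y^{2} \sin^{2}{\left(x y \right)}
Sum: LHS = - 27 x^{2} \sin^{2}{\left(x y \right)} + 6 x \sin{\left(x y \right)} - 18 y^{2} \sin^{2}{\left(x y \right)} - 9 y^{2} \cos{\left(x y \right)}
Given right-hand side: - 54 x^{2} \sin^{2}{\left(x y \right)} + 12 x \sin{\left(x y \right)} - 36 y^{2} \sin^{2}{\left(x y \right)} - 18 y^{2} \cos{\left(x y \right)}. Difference LHS − RHS = 27 x^{2} \sin^{2}{\left(x y \right)} - 6 x \sin{\left(x y \right)} + 18 y^{2} \sin^{2}{\left(x y \right)} + 9 y^{2} \cos{\left(x y \right)} ≠ 0, so u is not a solution.

Answer: No, the LHS evaluates to - 27 x^{2} \sin^{2}{\left(x y \right)} + 6 x \sin{\left(x y \right)} - 18 y^{2} \sin^{2}{\left(x y \right)} - 9 y^{2} \cos{\left(x y \right)}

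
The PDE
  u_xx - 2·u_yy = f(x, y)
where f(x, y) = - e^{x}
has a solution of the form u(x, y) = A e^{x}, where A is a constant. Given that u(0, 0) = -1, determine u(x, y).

Substitute the ansatz u = A e^{x} into the left-hand side.
Derivatives of the ansatz:
  u_xx = A e^{x}
  u_yy = 0
Term by term:
  u_xx = A e^{x}
  -2·u_yy = 0
So the left-hand side equals
  A e^{x}
This must equal f(x, y) = - e^{x} identically.
Matching coefficients of the independent functions:
  [e^{x}]:  A = -1
Solving: A = -1.
Check against the point condition:
  u(0, 0) = -1  ⟹  A = -1  ✓
Hence u(x, y) = - e^{x}.

Answer: u(x, y) = - e^{x}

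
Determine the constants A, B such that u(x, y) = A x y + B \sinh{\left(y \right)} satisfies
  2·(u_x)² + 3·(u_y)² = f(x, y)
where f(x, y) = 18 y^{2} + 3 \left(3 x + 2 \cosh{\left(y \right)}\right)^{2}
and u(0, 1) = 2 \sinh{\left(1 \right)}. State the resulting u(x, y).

Substitute the ansatz u = A x y + B \sinh{\left(y \right)} into the left-hand side.
Derivatives of the ansatz:
  u_x = A y
  u_y = A x + B \cosh{\left(y \right)}
Term by term:
  2·(u_x)² = 2 A^{2} y^{2}
  3·(u_y)² = 3 A^{2} x^{2} + 6 A B x \cosh{\left(y \right)} + 3 B^{2} \cosh^{2}{\left(y \right)}
So the left-hand side equals
  3 A^{2} x^{2} + 2 A^{2} y^{2} + 6 A B x \cosh{\left(y \right)} + 3 B^{2} \cosh^{2}{\left(y \right)}
This must equal f(x, y) identically; expanded, f = 27 x^{2} + 36 x \cosh{\left(y \right)} + 18 y^{2} + 12 \cosh^{2}{\left(y \right)}.
Matching coefficients of the independent functions:
  [x^{2}]:  3 A^{2} = 27
  [y^{2}]:  2 A^{2} = 18
  [x \cosh{\left(y \right)}]:  6 A B = 36
  [\cosh^{2}{\left(y \right)}]:  3 B^{2} = 12
These equations allow (A, B) = (-3, -2) or (3, 2).
Impose the point condition(s):
  u(0, 1) = 2 \sinh{\left(1 \right)}  ⟹  B \sinh{\left(1 \right)} = 2 \sinh{\left(1 \right)}
Only A = 3, B = 2 satisfies everything.
Hence u(x, y) = 3 x y + 2 \sinh{\left(y \right)}.

Answer: u(x, y) = 3 x y + 2 \sinh{\left(y \right)}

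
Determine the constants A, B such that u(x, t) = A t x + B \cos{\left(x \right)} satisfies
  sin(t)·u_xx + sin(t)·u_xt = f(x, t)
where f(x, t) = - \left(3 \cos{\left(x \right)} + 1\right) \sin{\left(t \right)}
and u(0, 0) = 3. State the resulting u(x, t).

Substitute the ansatz u = A t x + B \cos{\left(x \right)} into the left-hand side.
Derivatives of the ansatz:
  u_xx = - B \cos{\left(x \right)}
  u_xt = A
Term by term:
  sin(t)·u_xx = - B \sin{\left(t \right)} \cos{\left(x \right)}
  sin(t)·u_xt = A \sin{\left(t \right)}
So the left-hand side equals
  A \sin{\left(t \right)} - B \sin{\left(t \right)} \cos{\left(x \right)}
This must equal f(x, t) identically; expanded, f = - 3 \sin{\left(t \right)} \cos{\left(x \right)} - \sin{\left(t \right)}.
Matching coefficients of the independent functions:
  [\sin{\left(t \right)} \cos{\left(x \right)}]:  - B = -3
  [\sin{\left(t \right)}]:  A = -1
Solving: A = -1, B = 3.
Check against the point condition:
  u(0, 0) = 3  ⟹  B = 3  ✓
Hence u(x, t) = - t x + 3 \cos{\left(x \right)}.

Answer: u(x, t) = - t x + 3 \cos{\left(x \right)}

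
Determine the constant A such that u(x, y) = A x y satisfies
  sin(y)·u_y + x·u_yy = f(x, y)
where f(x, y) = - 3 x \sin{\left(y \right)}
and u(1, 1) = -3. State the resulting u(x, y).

Substitute the ansatz u = A x y into the left-hand side.
Derivatives of the ansatz:
  u_y = A x
  u_yy = 0
Term by term:
  sin(y)·u_y = A x \sin{\left(y \right)}
  x·u_yy = 0
So the left-hand side equals
  A x \sin{\left(y \right)}
This must equal f(x, y) = - 3 x \sin{\left(y \right)} identically.
Matching coefficients of the independent functions:
  [x \sin{\left(y \right)}]:  A = -3
Solving: A = -3.
Check against the point condition:
  u(1, 1) = -3  ⟹  A = -3  ✓
Hence u(x, y) = - 3 x y.

Answer: u(x, y) = - 3 x y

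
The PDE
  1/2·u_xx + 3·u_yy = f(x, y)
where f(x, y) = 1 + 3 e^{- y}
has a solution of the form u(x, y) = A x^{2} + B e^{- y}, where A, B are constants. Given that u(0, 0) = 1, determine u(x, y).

Substitute the ansatz u = A x^{2} + B e^{- y} into the left-hand side.
Derivatives of the ansatz:
  u_xx = 2 A
  u_yy = B e^{- y}
Term by term:
  1/2·u_xx = A
  3·u_yy = 3 B e^{- y}
So the left-hand side equals
  A + 3 B e^{- y}
This must equal f(x, y) = 1 + 3 e^{- y} identically.
Matching coefficients of the independent functions:
  [constant term]:  A = 1
  [e^{- y}]:  3 B = 3
Solving: A = 1, B = 1.
Check against the point condition:
  u(0, 0) = 1  ⟹  B = 1  ✓
Hence u(x, y) = x^{2} + e^{- y}.

Answer: u(x, y) = x^{2} + e^{- y}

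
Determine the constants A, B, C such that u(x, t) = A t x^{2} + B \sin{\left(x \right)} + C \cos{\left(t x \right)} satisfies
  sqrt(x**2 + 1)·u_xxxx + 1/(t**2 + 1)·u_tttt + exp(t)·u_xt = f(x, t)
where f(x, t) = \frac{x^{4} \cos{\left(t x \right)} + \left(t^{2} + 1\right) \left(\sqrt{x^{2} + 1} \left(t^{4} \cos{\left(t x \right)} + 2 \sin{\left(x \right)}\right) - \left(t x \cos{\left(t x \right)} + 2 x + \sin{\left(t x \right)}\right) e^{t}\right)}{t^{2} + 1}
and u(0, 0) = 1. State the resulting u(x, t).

Substitute the ansatz u = A t x^{2} + B \sin{\left(x \right)} + C \cos{\left(t x \right)} into the left-hand side.
Derivatives of the ansatz:
  u_xxxx = B \sin{\left(x \right)} + C t^{4} \cos{\left(t x \right)}
  u_tttt = C x^{4} \cos{\left(t x \right)}
  u_xt = 2 A x - C t x \cos{\left(t x \right)} - C \sin{\left(t x \right)}
Term by term:
  sqrt(x**2 + 1)·u_xxxx = B \sqrt{x^{2} + 1} \sin{\left(x \right)} + C t^{4} \sqrt{x^{2} + 1} \cos{\left(t x \right)}
  1/(t**2 + 1)·u_tttt = \frac{C x^{4} \cos{\left(t x \right)}}{t^{2} + 1}
  exp(t)·u_xt = 2 A x e^{t} - C t x e^{t} \cos{\left(t x \right)} - C e^{t} \sin{\left(t x \right)}
So the left-hand side equals
  2 A x e^{t} + B \sqrt{x^{2} + 1} \sin{\left(x \right)} + C t^{4} \sqrt{x^{2} + 1} \cos{\left(t x \right)} - C t x e^{t} \cos{\left(t x \right)} + \frac{C x^{4} \cos{\left(t x \right)}}{t^{2} + 1} - C e^{t} \sin{\left(t x \right)}
This must equal f(x, t) identically; expanded, f = t^{4} \sqrt{x^{2} + 1} \cos{\left(t x \right)} - t x e^{t} \cos{\left(t x \right)} + \frac{x^{4} \cos{\left(t x \right)}}{t^{2} + 1} - 2 x e^{t} + 2 \sqrt{x^{2} + 1} \sin{\left(x \right)} - e^{t} \sin{\left(t x \right)}.
Matching coefficients of the independent functions:
  [x e^{t}]:  2 A = -2
  [\sqrt{x^{2} + 1} \sin{\left(x \right)}]:  B = 2
  [e^{t} \sin{\left(t x \right)}, t x e^{t} \cos{\left(t x \right)}]:  - C = -1
  [t^{4} \sqrt{x^{2} + 1} \cos{\left(t x \right)}, \frac{x^{4} \cos{\left(t x \right)}}{t^{2} + 1}]:  C = 1
Solving: A = -1, B = 2, C = 1.
Check against the point condition:
  u(0, 0) = 1  ⟹  C = 1  ✓
Hence u(x, t) = - t x^{2} + 2 \sin{\left(x \right)} + \cos{\left(t x \right)}.

Answer: u(x, t) = - t x^{2} + 2 \sin{\left(x \right)} + \cos{\left(t x \right)}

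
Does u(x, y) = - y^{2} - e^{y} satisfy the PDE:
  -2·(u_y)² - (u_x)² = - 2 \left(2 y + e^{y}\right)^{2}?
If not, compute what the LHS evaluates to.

Evaluate each term of the left-hand side for u = - y^{2} - e^{y}.
Derivatives:
  u_y = - 2 y - e^{y}
  u_x = 0
Terms:
  -2·(u_y)² = - 2 \left(2 y + e^{y}\right)^{2}
  -(u_x)² = 0
Sum: LHS = - 2 \left(2 y + e^{y}\right)^{2}
This is exactly the given right-hand side, so u is a solution.

Answer: Yes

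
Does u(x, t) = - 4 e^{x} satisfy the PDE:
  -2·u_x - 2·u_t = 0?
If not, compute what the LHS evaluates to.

Answer: No, the LHS evaluates to 8 e^{x}

Derivation:
Evaluate each term of the left-hand side for u = - 4 e^{x}.
Derivatives:
  u_x = - 4 e^{x}
  u_t = 0
Terms:
  -2·u_x = 8 e^{x}
  -2·u_t = 0
Sum: LHS = 8 e^{x}
Given right-hand side: 0. Difference LHS − RHS = 8 e^{x} ≠ 0, so u is not a solution.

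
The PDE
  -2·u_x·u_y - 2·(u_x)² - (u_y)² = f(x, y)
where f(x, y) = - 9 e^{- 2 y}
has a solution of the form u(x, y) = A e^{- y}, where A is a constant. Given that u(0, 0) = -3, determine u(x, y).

Substitute the ansatz u = A e^{- y} into the left-hand side.
Derivatives of the ansatz:
  u_x = 0
  u_y = - A e^{- y}
Term by term:
  -2·u_x·u_y = 0
  -2·(u_x)² = 0
  -(u_y)² = - A^{2} e^{- 2 y}
So the left-hand side equals
  - A^{2} e^{- 2 y}
This must equal f(x, y) = - 9 e^{- 2 y} identically.
Matching coefficients of the independent functions:
  [e^{- 2 y}]:  - A^{2} = -9
These equations allow (A) = (-3) or (3).
Impose the point condition(s):
  u(0, 0) = -3  ⟹  A = -3
Only A = -3 satisfies everything.
Hence u(x, y) = - 3 e^{- y}.

Answer: u(x, y) = - 3 e^{- y}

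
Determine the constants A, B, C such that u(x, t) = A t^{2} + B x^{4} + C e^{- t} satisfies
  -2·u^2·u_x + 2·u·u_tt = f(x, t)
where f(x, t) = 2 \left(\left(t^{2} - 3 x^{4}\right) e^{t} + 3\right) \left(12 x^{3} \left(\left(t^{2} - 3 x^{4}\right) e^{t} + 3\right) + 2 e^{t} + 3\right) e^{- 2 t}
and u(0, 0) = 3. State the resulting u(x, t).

Substitute the ansatz u = A t^{2} + B x^{4} + C e^{- t} into the left-hand side.
Derivatives of the ansatz:
  u_x = 4 B x^{3}
  u_tt = 2 A + C e^{- t}
Term by term:
  -2·u^2·u_x = - 8 A^{2} B t^{4} x^{3} - 16 A B^{2} t^{2} x^{7} - 16 A B C t^{2} x^{3} e^{- t} - 8 B^{3} x^{11} - 16 B^{2} C x^{7} e^{- t} - 8 B C^{2} x^{3} e^{- 2 t}
  2·u·u_tt = 4 A^{2} t^{2} + 4 A B x^{4} + 2 A C t^{2} e^{- t} + 4 A C e^{- t} + 2 B C x^{4} e^{- t} + 2 C^{2} e^{- 2 t}
So the left-hand side equals
  - 8 A^{2} B t^{4} x^{3} + 4 A^{2} t^{2} - 16 A B^{2} t^{2} x^{7} - 16 A B C t^{2} x^{3} e^{- t} + 4 A B x^{4} + 2 A C t^{2} e^{- t} + 4 A C e^{- t} - 8 B^{3} x^{11} - 16 B^{2} C x^{7} e^{- t} - 8 B C^{2} x^{3} e^{- 2 t} + 2 B C x^{4} e^{- t} + 2 C^{2} e^{- 2 t}
This must equal f(x, t) identically; expanded, f = 24 t^{4} x^{3} - 144 t^{2} x^{7} + 144 t^{2} x^{3} e^{- t} + 4 t^{2} + 6 t^{2} e^{- t} + 216 x^{11} - 432 x^{7} e^{- t} - 12 x^{4} - 18 x^{4} e^{- t} + 216 x^{3} e^{- 2 t} + 12 e^{- t} + 18 e^{- 2 t}.
Matching coefficients of the independent functions:
  [t^{2}]:  4 A^{2} = 4
  [x^{4}]:  4 A B = -12
  [x^{11}]:  - 8 B^{3} = 216
  [t^{2} x^{7}]:  - 16 A B^{2} = -144
  [t^{2} e^{- t}]:  2 A C = 6
  [t^{4} x^{3}]:  - 8 A^{2} B = 24
  [x^{3} e^{- 2 t}]:  - 8 B C^{2} = 216
  [x^{4} e^{- t}]:  2 B C = -18
  [x^{7} e^{- t}]:  - 16 B^{2} C = -432
  [t^{2} x^{3} e^{- t}]:  - 16 A B C = 144
  [e^{- 2 t}]:  2 C^{2} = 18
  [e^{- t}]:  4 A C = 12
Solving: A = 1, B = -3, C = 3.
Check against the point condition:
  u(0, 0) = 3  ⟹  C = 3  ✓
Hence u(x, t) = t^{2} - 3 x^{4} + 3 e^{- t}.

Answer: u(x, t) = t^{2} - 3 x^{4} + 3 e^{- t}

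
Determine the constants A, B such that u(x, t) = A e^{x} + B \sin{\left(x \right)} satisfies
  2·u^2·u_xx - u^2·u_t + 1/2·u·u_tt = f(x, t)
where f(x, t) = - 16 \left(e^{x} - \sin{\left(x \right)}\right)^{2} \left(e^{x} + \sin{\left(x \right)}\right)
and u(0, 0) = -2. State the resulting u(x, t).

Substitute the ansatz u = A e^{x} + B \sin{\left(x \right)} into the left-hand side.
Derivatives of the ansatz:
  u_xx = A e^{x} - B \sin{\left(x \right)}
  u_t = 0
  u_tt = 0
Term by term:
  2·u^2·u_xx = 2 A^{3} e^{3 x} + 2 A^{2} B e^{2 x} \sin{\left(x \right)} - 2 A B^{2} e^{x} \sin^{2}{\left(x \right)} - 2 B^{3} \sin^{3}{\left(x \right)}
  -u^2·u_t = 0
  1/2·u·u_tt = 0
So the left-hand side equals
  2 A^{3} e^{3 x} + 2 A^{2} B e^{2 x} \sin{\left(x \right)} - 2 A B^{2} e^{x} \sin^{2}{\left(x \right)} - 2 B^{3} \sin^{3}{\left(x \right)}
This must equal f(x, t) identically; expanded, f = - 16 e^{3 x} + 16 e^{2 x} \sin{\left(x \right)} + 16 e^{x} \sin^{2}{\left(x \right)} - 16 \sin^{3}{\left(x \right)}.
Matching coefficients of the independent functions:
  [e^{x} \sin^{2}{\left(x \right)}]:  - 2 A B^{2} = 16
  [e^{2 x} \sin{\left(x \right)}]:  2 A^{2} B = 16
  [e^{3 x}]:  2 A^{3} = -16
  [\sin^{3}{\left(x \right)}]:  - 2 B^{3} = -16
Solving: A = -2, B = 2.
Check against the point condition:
  u(0, 0) = -2  ⟹  A = -2  ✓
Hence u(x, t) = - 2 e^{x} + 2 \sin{\left(x \right)}.

Answer: u(x, t) = - 2 e^{x} + 2 \sin{\left(x \right)}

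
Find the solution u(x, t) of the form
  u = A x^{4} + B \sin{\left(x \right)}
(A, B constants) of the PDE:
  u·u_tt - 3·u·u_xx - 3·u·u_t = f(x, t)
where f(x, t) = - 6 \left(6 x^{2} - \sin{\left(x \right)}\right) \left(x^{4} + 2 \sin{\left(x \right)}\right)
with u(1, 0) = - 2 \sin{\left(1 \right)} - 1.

Substitute the ansatz u = A x^{4} + B \sin{\left(x \right)} into the left-hand side.
Derivatives of the ansatz:
  u_tt = 0
  u_xx = 12 A x^{2} - B \sin{\left(x \right)}
  u_t = 0
Term by term:
  u·u_tt = 0
  -3·u·u_xx = - 36 A^{2} x^{6} + 3 A B x^{4} \sin{\left(x \right)} - 36 A B x^{2} \sin{\left(x \right)} + 3 B^{2} \sin^{2}{\left(x \right)}
  -3·u·u_t = 0
So the left-hand side equals
  - 36 A^{2} x^{6} + 3 A B x^{4} \sin{\left(x \right)} - 36 A B x^{2} \sin{\left(x \right)} + 3 B^{2} \sin^{2}{\left(x \right)}
This must equal f(x, t) identically; expanded, f = - 36 x^{6} + 6 x^{4} \sin{\left(x \right)} - 72 x^{2} \sin{\left(x \right)} + 12 \sin^{2}{\left(x \right)}.
Matching coefficients of the independent functions:
  [x^{6}]:  - 36 A^{2} = -36
  [x^{2} \sin{\left(x \right)}]:  - 36 A B = -72
  [x^{4} \sin{\left(x \right)}]:  3 A B = 6
  [\sin^{2}{\left(x \right)}]:  3 B^{2} = 12
These equations allow (A, B) = (-1, -2) or (1, 2).
Impose the point condition(s):
  u(1, 0) = - 2 \sin{\left(1 \right)} - 1  ⟹  A + B \sin{\left(1 \right)} = - 2 \sin{\left(1 \right)} - 1
Only A = -1, B = -2 satisfies everything.
Hence u(x, t) = - x^{4} - 2 \sin{\left(x \right)}.

Answer: u(x, t) = - x^{4} - 2 \sin{\left(x \right)}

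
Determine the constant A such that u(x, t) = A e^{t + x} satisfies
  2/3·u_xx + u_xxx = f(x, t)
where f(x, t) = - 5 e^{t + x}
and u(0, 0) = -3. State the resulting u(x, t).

Substitute the ansatz u = A e^{t + x} into the left-hand side.
Derivatives of the ansatz:
  u_xx = A e^{t} e^{x}
  u_xxx = A e^{t} e^{x}
Term by term:
  2/3·u_xx = \frac{2 A e^{t} e^{x}}{3}
  u_xxx = A e^{t} e^{x}
So the left-hand side equals
  \frac{5 A e^{t} e^{x}}{3}
This must equal f(x, t) identically; expanded, f = - 5 e^{t} e^{x}.
Matching coefficients of the independent functions:
  [e^{t} e^{x}]:  \frac{5 A}{3} = -5
Solving: A = -3.
Check against the point condition:
  u(0, 0) = -3  ⟹  A = -3  ✓
Hence u(x, t) = - 3 e^{t + x}.

Answer: u(x, t) = - 3 e^{t + x}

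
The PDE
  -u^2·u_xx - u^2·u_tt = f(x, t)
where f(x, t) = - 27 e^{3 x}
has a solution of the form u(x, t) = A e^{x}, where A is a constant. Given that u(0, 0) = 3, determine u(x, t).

Answer: u(x, t) = 3 e^{x}

Derivation:
Substitute the ansatz u = A e^{x} into the left-hand side.
Derivatives of the ansatz:
  u_xx = A e^{x}
  u_tt = 0
Term by term:
  -u^2·u_xx = - A^{3} e^{3 x}
  -u^2·u_tt = 0
So the left-hand side equals
  - A^{3} e^{3 x}
This must equal f(x, t) = - 27 e^{3 x} identically.
Matching coefficients of the independent functions:
  [e^{3 x}]:  - A^{3} = -27
Solving: A = 3.
Check against the point condition:
  u(0, 0) = 3  ⟹  A = 3  ✓
Hence u(x, t) = 3 e^{x}.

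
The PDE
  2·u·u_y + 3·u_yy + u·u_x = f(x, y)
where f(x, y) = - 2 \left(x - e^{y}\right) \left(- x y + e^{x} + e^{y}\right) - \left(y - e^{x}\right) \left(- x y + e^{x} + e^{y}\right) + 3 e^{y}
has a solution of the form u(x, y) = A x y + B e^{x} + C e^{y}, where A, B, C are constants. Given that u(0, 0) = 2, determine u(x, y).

Substitute the ansatz u = A x y + B e^{x} + C e^{y} into the left-hand side.
Derivatives of the ansatz:
  u_y = A x + C e^{y}
  u_yy = C e^{y}
  u_x = A y + B e^{x}
Term by term:
  2·u·u_y = 2 A^{2} x^{2} y + 2 A B x e^{x} + 2 A C x y e^{y} + 2 A C x e^{y} + 2 B C e^{x} e^{y} + 2 C^{2} e^{2 y}
  3·u_yy = 3 C e^{y}
  u·u_x = A^{2} x y^{2} + A B x y e^{x} + A B y e^{x} + A C y e^{y} + B^{2} e^{2 x} + B C e^{x} e^{y}
So the left-hand side equals
  2 A^{2} x^{2} y + A^{2} x y^{2} + A B x y e^{x} + 2 A B x e^{x} + A B y e^{x} + 2 A C x y e^{y} + 2 A C x e^{y} + A C y e^{y} + B^{2} e^{2 x} + 3 B C e^{x} e^{y} + 2 C^{2} e^{2 y} + 3 C e^{y}
This must equal f(x, y) identically; expanded, f = 2 x^{2} y + x y^{2} - x y e^{x} - 2 x y e^{y} - 2 x e^{x} - 2 x e^{y} - y e^{x} - y e^{y} + e^{2 x} + 3 e^{x} e^{y} + 2 e^{2 y} + 3 e^{y}.
Matching coefficients of the independent functions:
  [x y^{2}]:  A^{2} = 1
  [x e^{x}]:  2 A B = -2
  [x e^{y}, x y e^{y}]:  2 A C = -2
  [x^{2} y]:  2 A^{2} = 2
  [y e^{x}, x y e^{x}]:  A B = -1
  [y e^{y}]:  A C = -1
  [e^{x} e^{y}]:  3 B C = 3
  [e^{2 x}]:  B^{2} = 1
  [e^{y}]:  3 C = 3
  [e^{2 y}]:  2 C^{2} = 2
Solving: A = -1, B = 1, C = 1.
Check against the point condition:
  u(0, 0) = 2  ⟹  B + C = 2  ✓
Hence u(x, y) = - x y + e^{x} + e^{y}.

Answer: u(x, y) = - x y + e^{x} + e^{y}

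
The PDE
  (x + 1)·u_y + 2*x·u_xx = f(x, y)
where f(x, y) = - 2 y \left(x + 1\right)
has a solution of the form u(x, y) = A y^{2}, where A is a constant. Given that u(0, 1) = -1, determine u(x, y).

Substitute the ansatz u = A y^{2} into the left-hand side.
Derivatives of the ansatz:
  u_y = 2 A y
  u_xx = 0
Term by term:
  (x + 1)·u_y = 2 A x y + 2 A y
  2*x·u_xx = 0
So the left-hand side equals
  2 A x y + 2 A y
This must equal f(x, y) = - 2 y \left(x + 1\right) identically.
Matching coefficients of the independent functions:
  [y, x y]:  2 A = -2
Solving: A = -1.
Check against the point condition:
  u(0, 1) = -1  ⟹  A = -1  ✓
Hence u(x, y) = - y^{2}.

Answer: u(x, y) = - y^{2}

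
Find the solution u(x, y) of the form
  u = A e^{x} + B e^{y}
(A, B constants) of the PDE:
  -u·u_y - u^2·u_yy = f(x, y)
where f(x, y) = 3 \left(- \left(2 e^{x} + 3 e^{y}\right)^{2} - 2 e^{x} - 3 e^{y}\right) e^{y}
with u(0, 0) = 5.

Answer: u(x, y) = 2 e^{x} + 3 e^{y}

Derivation:
Substitute the ansatz u = A e^{x} + B e^{y} into the left-hand side.
Derivatives of the ansatz:
  u_y = B e^{y}
  u_yy = B e^{y}
Term by term:
  -u·u_y = - A B e^{x} e^{y} - B^{2} e^{2 y}
  -u^2·u_yy = - A^{2} B e^{2 x} e^{y} - 2 A B^{2} e^{x} e^{2 y} - B^{3} e^{3 y}
So the left-hand side equals
  - A^{2} B e^{2 x} e^{y} - 2 A B^{2} e^{x} e^{2 y} - A B e^{x} e^{y} - B^{3} e^{3 y} - B^{2} e^{2 y}
This must equal f(x, y) identically; expanded, f = - 12 e^{2 x} e^{y} - 36 e^{x} e^{2 y} - 6 e^{x} e^{y} - 27 e^{3 y} - 9 e^{2 y}.
Matching coefficients of the independent functions:
  [e^{x} e^{y}]:  - A B = -6
  [e^{x} e^{2 y}]:  - 2 A B^{2} = -36
  [e^{2 x} e^{y}]:  - A^{2} B = -12
  [e^{2 y}]:  - B^{2} = -9
  [e^{3 y}]:  - B^{3} = -27
Solving: A = 2, B = 3.
Check against the point condition:
  u(0, 0) = 5  ⟹  A + B = 5  ✓
Hence u(x, y) = 2 e^{x} + 3 e^{y}.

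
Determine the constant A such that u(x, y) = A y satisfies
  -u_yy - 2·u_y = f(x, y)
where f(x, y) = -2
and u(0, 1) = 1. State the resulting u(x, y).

Answer: u(x, y) = y

Derivation:
Substitute the ansatz u = A y into the left-hand side.
Derivatives of the ansatz:
  u_yy = 0
  u_y = A
Term by term:
  -u_yy = 0
  -2·u_y = - 2 A
So the left-hand side equals
  - 2 A
This must equal f(x, y) = -2 identically.
Matching coefficients of the independent functions:
  [constant term]:  - 2 A = -2
Solving: A = 1.
Check against the point condition:
  u(0, 1) = 1  ⟹  A = 1  ✓
Hence u(x, y) = y.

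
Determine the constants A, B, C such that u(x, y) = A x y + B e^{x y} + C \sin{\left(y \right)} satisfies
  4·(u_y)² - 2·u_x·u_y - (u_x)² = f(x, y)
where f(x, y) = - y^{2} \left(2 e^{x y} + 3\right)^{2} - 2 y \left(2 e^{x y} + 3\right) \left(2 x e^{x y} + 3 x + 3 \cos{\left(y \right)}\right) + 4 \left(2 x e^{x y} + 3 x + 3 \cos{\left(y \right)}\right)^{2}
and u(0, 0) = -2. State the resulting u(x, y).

Substitute the ansatz u = A x y + B e^{x y} + C \sin{\left(y \right)} into the left-hand side.
Derivatives of the ansatz:
  u_y = A x + B x e^{x y} + C \cos{\left(y \right)}
  u_x = A y + B y e^{x y}
Term by term:
  4·(u_y)² = 4 A^{2} x^{2} + 8 A B x^{2} e^{x y} + 8 A C x \cos{\left(y \right)} + 4 B^{2} x^{2} e^{2 x y} + 8 B C x e^{x y} \cos{\left(y \right)} + 4 C^{2} \cos^{2}{\left(y \right)}
  -2·u_x·u_y = - 2 A^{2} x y - 4 A B x y e^{x y} - 2 A C y \cos{\left(y \right)} - 2 B^{2} x y e^{2 x y} - 2 B C y e^{x y} \cos{\left(y \right)}
  -(u_x)² = - A^{2} y^{2} - 2 A B y^{2} e^{x y} - B^{2} y^{2} e^{2 x y}
So the left-hand side equals
  4 A^{2} x^{2} - 2 A^{2} x y - A^{2} y^{2} + 8 A B x^{2} e^{x y} - 4 A B x y e^{x y} - 2 A B y^{2} e^{x y} + 8 A C x \cos{\left(y \right)} - 2 A C y \cos{\left(y \right)} + 4 B^{2} x^{2} e^{2 x y} - 2 B^{2} x y e^{2 x y} - B^{2} y^{2} e^{2 x y} + 8 B C x e^{x y} \cos{\left(y \right)} - 2 B C y e^{x y} \cos{\left(y \right)} + 4 C^{2} \cos^{2}{\left(y \right)}
This must equal f(x, y) identically; expanded, f = 16 x^{2} e^{2 x y} + 48 x^{2} e^{x y} + 36 x^{2} - 8 x y e^{2 x y} - 24 x y e^{x y} - 18 x y + 48 x e^{x y} \cos{\left(y \right)} + 72 x \cos{\left(y \right)} - 4 y^{2} e^{2 x y} - 12 y^{2} e^{x y} - 9 y^{2} - 12 y e^{x y} \cos{\left(y \right)} - 18 y \cos{\left(y \right)} + 36 \cos^{2}{\left(y \right)}.
Matching coefficients of the independent functions:
  [x^{2}]:  4 A^{2} = 36
  [y^{2}]:  - A^{2} = -9
  [x y]:  - 2 A^{2} = -18
  [x \cos{\left(y \right)}]:  8 A C = 72
  [x^{2} e^{x y}]:  8 A B = 48
  [x^{2} e^{2 x y}]:  4 B^{2} = 16
  [y \cos{\left(y \right)}]:  - 2 A C = -18
  [y^{2} e^{x y}]:  - 2 A B = -12
  [y^{2} e^{2 x y}]:  - B^{2} = -4
  [x y e^{x y}]:  - 4 A B = -24
  [x y e^{2 x y}]:  - 2 B^{2} = -8
  [x e^{x y} \cos{\left(y \right)}]:  8 B C = 48
  [y e^{x y} \cos{\left(y \right)}]:  - 2 B C = -12
  [\cos^{2}{\left(y \right)}]:  4 C^{2} = 36
These equations allow (A, B, C) = (-3, -2, -3) or (3, 2, 3).
Impose the point condition(s):
  u(0, 0) = -2  ⟹  B = -2
Only A = -3, B = -2, C = -3 satisfies everything.
Hence u(x, y) = - 3 x y - 2 e^{x y} - 3 \sin{\left(y \right)}.

Answer: u(x, y) = - 3 x y - 2 e^{x y} - 3 \sin{\left(y \right)}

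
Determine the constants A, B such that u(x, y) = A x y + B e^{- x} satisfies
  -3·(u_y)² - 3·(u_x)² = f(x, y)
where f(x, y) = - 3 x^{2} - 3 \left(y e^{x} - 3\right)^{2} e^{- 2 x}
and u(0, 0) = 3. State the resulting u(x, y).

Answer: u(x, y) = x y + 3 e^{- x}

Derivation:
Substitute the ansatz u = A x y + B e^{- x} into the left-hand side.
Derivatives of the ansatz:
  u_y = A x
  u_x = A y - B e^{- x}
Term by term:
  -3·(u_y)² = - 3 A^{2} x^{2}
  -3·(u_x)² = - 3 A^{2} y^{2} + 6 A B y e^{- x} - 3 B^{2} e^{- 2 x}
So the left-hand side equals
  - 3 A^{2} x^{2} - 3 A^{2} y^{2} + 6 A B y e^{- x} - 3 B^{2} e^{- 2 x}
This must equal f(x, y) identically; expanded, f = - 3 x^{2} - 3 y^{2} + 18 y e^{- x} - 27 e^{- 2 x}.
Matching coefficients of the independent functions:
  [x^{2}, y^{2}]:  - 3 A^{2} = -3
  [y e^{- x}]:  6 A B = 18
  [e^{- 2 x}]:  - 3 B^{2} = -27
These equations allow (A, B) = (-1, -3) or (1, 3).
Impose the point condition(s):
  u(0, 0) = 3  ⟹  B = 3
Only A = 1, B = 3 satisfies everything.
Hence u(x, y) = x y + 3 e^{- x}.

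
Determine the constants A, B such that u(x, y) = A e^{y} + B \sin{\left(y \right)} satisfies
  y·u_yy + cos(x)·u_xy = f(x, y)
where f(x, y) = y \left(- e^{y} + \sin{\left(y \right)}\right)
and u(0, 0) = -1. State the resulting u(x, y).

Substitute the ansatz u = A e^{y} + B \sin{\left(y \right)} into the left-hand side.
Derivatives of the ansatz:
  u_yy = A e^{y} - B \sin{\left(y \right)}
  u_xy = 0
Term by term:
  y·u_yy = A y e^{y} - B y \sin{\left(y \right)}
  cos(x)·u_xy = 0
So the left-hand side equals
  A y e^{y} - B y \sin{\left(y \right)}
This must equal f(x, y) = y \left(- e^{y} + \sin{\left(y \right)}\right) identically.
Matching coefficients of the independent functions:
  [y e^{y}]:  A = -1
  [y \sin{\left(y \right)}]:  - B = 1
Solving: A = -1, B = -1.
Check against the point condition:
  u(0, 0) = -1  ⟹  A = -1  ✓
Hence u(x, y) = - e^{y} - \sin{\left(y \right)}.

Answer: u(x, y) = - e^{y} - \sin{\left(y \right)}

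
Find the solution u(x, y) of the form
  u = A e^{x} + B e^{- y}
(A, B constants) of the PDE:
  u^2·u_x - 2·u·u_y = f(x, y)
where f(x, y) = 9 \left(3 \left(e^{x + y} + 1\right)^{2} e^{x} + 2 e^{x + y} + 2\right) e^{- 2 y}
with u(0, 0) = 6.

Substitute the ansatz u = A e^{x} + B e^{- y} into the left-hand side.
Derivatives of the ansatz:
  u_x = A e^{x}
  u_y = - B e^{- y}
Term by term:
  u^2·u_x = A^{3} e^{3 x} + 2 A^{2} B e^{2 x} e^{- y} + A B^{2} e^{x} e^{- 2 y}
  -2·u·u_y = 2 A B e^{x} e^{- y} + 2 B^{2} e^{- 2 y}
So the left-hand side equals
  A^{3} e^{3 x} + 2 A^{2} B e^{2 x} e^{- y} + A B^{2} e^{x} e^{- 2 y} + 2 A B e^{x} e^{- y} + 2 B^{2} e^{- 2 y}
This must equal f(x, y) identically; expanded, f = 27 e^{3 x} + 54 e^{2 x} e^{- y} + 18 e^{x} e^{- y} + 27 e^{x} e^{- 2 y} + 18 e^{- 2 y}.
Matching coefficients of the independent functions:
  [e^{x} e^{- 2 y}]:  A B^{2} = 27
  [e^{x} e^{- y}]:  2 A B = 18
  [e^{2 x} e^{- y}]:  2 A^{2} B = 54
  [e^{3 x}]:  A^{3} = 27
  [e^{- 2 y}]:  2 B^{2} = 18
Solving: A = 3, B = 3.
Check against the point condition:
  u(0, 0) = 6  ⟹  A + B = 6  ✓
Hence u(x, y) = 3 e^{x} + 3 e^{- y}.

Answer: u(x, y) = 3 e^{x} + 3 e^{- y}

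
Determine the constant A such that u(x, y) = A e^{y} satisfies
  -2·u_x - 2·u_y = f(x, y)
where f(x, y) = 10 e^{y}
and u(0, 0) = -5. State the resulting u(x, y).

Substitute the ansatz u = A e^{y} into the left-hand side.
Derivatives of the ansatz:
  u_x = 0
  u_y = A e^{y}
Term by term:
  -2·u_x = 0
  -2·u_y = - 2 A e^{y}
So the left-hand side equals
  - 2 A e^{y}
This must equal f(x, y) = 10 e^{y} identically.
Matching coefficients of the independent functions:
  [e^{y}]:  - 2 A = 10
Solving: A = -5.
Check against the point condition:
  u(0, 0) = -5  ⟹  A = -5  ✓
Hence u(x, y) = - 5 e^{y}.

Answer: u(x, y) = - 5 e^{y}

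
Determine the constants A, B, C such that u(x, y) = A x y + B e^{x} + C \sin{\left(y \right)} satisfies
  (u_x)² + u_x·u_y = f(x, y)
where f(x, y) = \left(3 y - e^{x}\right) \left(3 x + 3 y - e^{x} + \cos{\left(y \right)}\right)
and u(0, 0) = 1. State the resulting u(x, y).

Answer: u(x, y) = - 3 x y + e^{x} - \sin{\left(y \right)}

Derivation:
Substitute the ansatz u = A x y + B e^{x} + C \sin{\left(y \right)} into the left-hand side.
Derivatives of the ansatz:
  u_x = A y + B e^{x}
  u_y = A x + C \cos{\left(y \right)}
Term by term:
  (u_x)² = A^{2} y^{2} + 2 A B y e^{x} + B^{2} e^{2 x}
  u_x·u_y = A^{2} x y + A B x e^{x} + A C y \cos{\left(y \right)} + B C e^{x} \cos{\left(y \right)}
So the left-hand side equals
  A^{2} x y + A^{2} y^{2} + A B x e^{x} + 2 A B y e^{x} + A C y \cos{\left(y \right)} + B^{2} e^{2 x} + B C e^{x} \cos{\left(y \right)}
This must equal f(x, y) identically; expanded, f = 9 x y - 3 x e^{x} + 9 y^{2} - 6 y e^{x} + 3 y \cos{\left(y \right)} + e^{2 x} - e^{x} \cos{\left(y \right)}.
Matching coefficients of the independent functions:
  [y^{2}, x y]:  A^{2} = 9
  [x e^{x}]:  A B = -3
  [y e^{x}]:  2 A B = -6
  [y \cos{\left(y \right)}]:  A C = 3
  [e^{x} \cos{\left(y \right)}]:  B C = -1
  [e^{2 x}]:  B^{2} = 1
These equations allow (A, B, C) = (-3, 1, -1) or (3, -1, 1).
Impose the point condition(s):
  u(0, 0) = 1  ⟹  B = 1
Only A = -3, B = 1, C = -1 satisfies everything.
Hence u(x, y) = - 3 x y + e^{x} - \sin{\left(y \right)}.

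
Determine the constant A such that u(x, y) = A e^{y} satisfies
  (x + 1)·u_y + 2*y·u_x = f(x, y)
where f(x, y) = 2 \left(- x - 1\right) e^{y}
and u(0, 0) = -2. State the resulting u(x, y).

Substitute the ansatz u = A e^{y} into the left-hand side.
Derivatives of the ansatz:
  u_y = A e^{y}
  u_x = 0
Term by term:
  (x + 1)·u_y = A x e^{y} + A e^{y}
  2*y·u_x = 0
So the left-hand side equals
  A x e^{y} + A e^{y}
This must equal f(x, y) identically; expanded, f = - 2 x e^{y} - 2 e^{y}.
Matching coefficients of the independent functions:
  [x e^{y}, e^{y}]:  A = -2
Solving: A = -2.
Check against the point condition:
  u(0, 0) = -2  ⟹  A = -2  ✓
Hence u(x, y) = - 2 e^{y}.

Answer: u(x, y) = - 2 e^{y}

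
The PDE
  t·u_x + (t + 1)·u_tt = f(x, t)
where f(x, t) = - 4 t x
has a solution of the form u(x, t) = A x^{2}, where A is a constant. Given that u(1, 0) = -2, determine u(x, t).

Substitute the ansatz u = A x^{2} into the left-hand side.
Derivatives of the ansatz:
  u_x = 2 A x
  u_tt = 0
Term by term:
  t·u_x = 2 A t x
  (t + 1)·u_tt = 0
So the left-hand side equals
  2 A t x
This must equal f(x, t) = - 4 t x identically.
Matching coefficients of the independent functions:
  [t x]:  2 A = -4
Solving: A = -2.
Check against the point condition:
  u(1, 0) = -2  ⟹  A = -2  ✓
Hence u(x, t) = - 2 x^{2}.

Answer: u(x, t) = - 2 x^{2}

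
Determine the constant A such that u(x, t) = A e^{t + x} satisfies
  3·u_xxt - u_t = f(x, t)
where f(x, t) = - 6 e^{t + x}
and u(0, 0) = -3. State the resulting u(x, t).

Substitute the ansatz u = A e^{t + x} into the left-hand side.
Derivatives of the ansatz:
  u_xxt = A e^{t} e^{x}
  u_t = A e^{t} e^{x}
Term by term:
  3·u_xxt = 3 A e^{t} e^{x}
  -u_t = - A e^{t} e^{x}
So the left-hand side equals
  2 A e^{t} e^{x}
This must equal f(x, t) identically; expanded, f = - 6 e^{t} e^{x}.
Matching coefficients of the independent functions:
  [e^{t} e^{x}]:  2 A = -6
Solving: A = -3.
Check against the point condition:
  u(0, 0) = -3  ⟹  A = -3  ✓
Hence u(x, t) = - 3 e^{t + x}.

Answer: u(x, t) = - 3 e^{t + x}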